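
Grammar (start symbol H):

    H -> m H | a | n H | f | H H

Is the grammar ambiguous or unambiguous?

Witness: a a a

Derivation 1: H ⇒ H H ⇒ a H ⇒ a H H ⇒ a a H ⇒ a a a
Derivation 2: H ⇒ H H ⇒ H H H ⇒ a H H ⇒ a a H ⇒ a a a

Two distinct leftmost derivations for the same string.

Ambiguous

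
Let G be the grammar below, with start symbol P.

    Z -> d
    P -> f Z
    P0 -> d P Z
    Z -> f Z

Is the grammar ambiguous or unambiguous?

(P0 is unreachable from P, so its rules don't affect L(P).) Restricted to the reachable nonterminals, every rule has the form A → t or A → t B, and no two rules for the same A share a first terminal. The grammar encodes a DFA — one run per string.

Unambiguous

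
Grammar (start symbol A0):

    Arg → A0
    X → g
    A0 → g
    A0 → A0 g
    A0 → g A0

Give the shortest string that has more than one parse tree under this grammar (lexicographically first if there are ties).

length 1: no string has ≥2 trees
length 2: g g has 2 parse trees

Two derivations of g g:
  A0 ⇒ A0 g ⇒ g g
  A0 ⇒ g A0 ⇒ g g

g g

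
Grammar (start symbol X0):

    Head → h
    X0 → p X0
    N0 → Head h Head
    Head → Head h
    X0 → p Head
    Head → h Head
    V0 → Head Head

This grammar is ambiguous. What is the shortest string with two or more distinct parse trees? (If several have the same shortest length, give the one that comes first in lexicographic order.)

length 2: no string has ≥2 trees
length 3: p h h has 2 parse trees

Two derivations of p h h:
  X0 ⇒ p Head ⇒ p Head h ⇒ p h h
  X0 ⇒ p Head ⇒ p h Head ⇒ p h h

p h h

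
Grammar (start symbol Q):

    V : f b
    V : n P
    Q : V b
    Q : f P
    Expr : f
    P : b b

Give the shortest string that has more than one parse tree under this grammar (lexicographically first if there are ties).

length 3: f b b has 2 parse trees

Two derivations of f b b:
  Q ⇒ V b ⇒ f b b
  Q ⇒ f P ⇒ f b b

f b b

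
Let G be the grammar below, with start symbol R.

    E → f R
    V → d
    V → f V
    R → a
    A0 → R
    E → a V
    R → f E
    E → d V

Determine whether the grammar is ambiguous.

(A0 is unreachable from R, so its rules don't affect L(R).) Restricted to the reachable nonterminals, every rule has the form A → t or A → t B, and no two rules for the same A share a first terminal. The grammar encodes a DFA — one run per string.

Unambiguous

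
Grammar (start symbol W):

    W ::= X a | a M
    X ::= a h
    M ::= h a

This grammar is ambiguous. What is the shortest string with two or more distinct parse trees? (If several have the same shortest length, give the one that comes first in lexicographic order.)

a h a

length 3: a h a has 2 parse trees

Two derivations of a h a:
  W ⇒ X a ⇒ a h a
  W ⇒ a M ⇒ a h a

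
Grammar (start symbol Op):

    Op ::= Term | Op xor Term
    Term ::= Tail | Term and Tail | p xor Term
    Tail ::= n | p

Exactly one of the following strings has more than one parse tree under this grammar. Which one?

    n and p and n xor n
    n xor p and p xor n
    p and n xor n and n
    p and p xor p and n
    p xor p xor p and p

p xor p xor p and p

n and p and n xor n: 1 tree
n xor p and p xor n: 1 tree
p and n xor n and n: 1 tree
p and p xor p and n: 1 tree
p xor p xor p and p: 7 trees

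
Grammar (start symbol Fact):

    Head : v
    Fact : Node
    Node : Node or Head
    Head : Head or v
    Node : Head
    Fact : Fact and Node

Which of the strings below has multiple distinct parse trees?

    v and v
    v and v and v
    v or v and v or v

v or v and v or v

v and v: 1 tree
v and v and v: 1 tree
v or v and v or v: 4 trees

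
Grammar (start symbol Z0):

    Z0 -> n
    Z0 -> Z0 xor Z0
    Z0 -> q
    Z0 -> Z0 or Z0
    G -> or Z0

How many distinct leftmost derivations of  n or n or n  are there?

2

Parse trees for n or n or n:
  [Z0 [Z0 n] or [Z0 [Z0 n] or [Z0 n]]]
  [Z0 [Z0 [Z0 n] or [Z0 n]] or [Z0 n]]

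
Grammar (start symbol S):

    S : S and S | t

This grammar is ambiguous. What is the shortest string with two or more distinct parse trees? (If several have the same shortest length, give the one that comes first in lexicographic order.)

length 1: no string has ≥2 trees
length 3: no string has ≥2 trees
length 5: t and t and t has 2 parse trees

Two derivations of t and t and t:
  S ⇒ S and S ⇒ S and S and S ⇒ t and S and S ⇒ t and t and S ⇒ t and t and t
  S ⇒ S and S ⇒ t and S ⇒ t and S and S ⇒ t and t and S ⇒ t and t and t

t and t and t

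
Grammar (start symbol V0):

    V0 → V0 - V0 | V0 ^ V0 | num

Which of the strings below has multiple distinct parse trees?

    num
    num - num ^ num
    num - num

num: 1 tree
num - num ^ num: 2 trees
num - num: 1 tree

num - num ^ num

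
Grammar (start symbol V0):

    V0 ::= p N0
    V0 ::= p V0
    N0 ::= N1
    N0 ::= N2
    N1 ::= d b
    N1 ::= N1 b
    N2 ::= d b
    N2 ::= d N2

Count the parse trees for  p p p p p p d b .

Parse trees for p p p p p p d b:
  [V0 p [V0 p [V0 p [V0 p [V0 p [V0 p [N0 [N1 d b]]]]]]]]
  [V0 p [V0 p [V0 p [V0 p [V0 p [V0 p [N0 [N2 d b]]]]]]]]

2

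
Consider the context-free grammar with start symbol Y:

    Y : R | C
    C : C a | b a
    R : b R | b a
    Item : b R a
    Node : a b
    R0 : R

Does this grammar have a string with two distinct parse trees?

Witness: b a

Derivation 1: Y ⇒ R ⇒ b a
Derivation 2: Y ⇒ C ⇒ b a

Two distinct leftmost derivations for the same string.

Ambiguous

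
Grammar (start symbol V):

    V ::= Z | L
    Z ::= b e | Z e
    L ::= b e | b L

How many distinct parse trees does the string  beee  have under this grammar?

Parse trees for beee:
  [V [Z [Z [Z b e] e] e]]

1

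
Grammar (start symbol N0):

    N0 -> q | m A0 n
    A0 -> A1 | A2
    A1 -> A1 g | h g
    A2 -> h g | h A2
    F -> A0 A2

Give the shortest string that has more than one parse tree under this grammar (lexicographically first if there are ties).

length 1: no string has ≥2 trees
length 4: m h g n has 2 parse trees

Two derivations of m h g n:
  N0 ⇒ m A0 n ⇒ m A1 n ⇒ m h g n
  N0 ⇒ m A0 n ⇒ m A2 n ⇒ m h g n

m h g n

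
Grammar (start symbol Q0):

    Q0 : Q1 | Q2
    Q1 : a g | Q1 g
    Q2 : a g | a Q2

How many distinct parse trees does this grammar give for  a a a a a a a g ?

Parse trees for a a a a a a a g:
  [Q0 [Q2 a [Q2 a [Q2 a [Q2 a [Q2 a [Q2 a [Q2 a g]]]]]]]]

1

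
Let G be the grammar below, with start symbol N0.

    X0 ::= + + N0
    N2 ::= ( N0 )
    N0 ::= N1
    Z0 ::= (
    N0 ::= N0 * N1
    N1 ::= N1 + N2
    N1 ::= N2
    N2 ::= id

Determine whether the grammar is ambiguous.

Only N0, N1, N2 are reachable from N0; ignoring the rest: N0 → N0 * N1 | N1  ;  N1 → N1 + N2 | N2  — a left-associative chain with N2 at the bottom. Each string factors uniquely by precedence.

Unambiguous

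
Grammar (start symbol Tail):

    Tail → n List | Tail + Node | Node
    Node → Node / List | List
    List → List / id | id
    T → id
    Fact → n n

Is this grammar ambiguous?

Ambiguous

Witness: id / id

Derivation 1: Tail ⇒ Node ⇒ Node / List ⇒ List / List ⇒ id / List ⇒ id / id
Derivation 2: Tail ⇒ Node ⇒ List ⇒ List / id ⇒ id / id

Two distinct leftmost derivations for the same string.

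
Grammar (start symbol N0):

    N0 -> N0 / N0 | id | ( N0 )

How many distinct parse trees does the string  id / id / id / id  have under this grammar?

Parse trees for id / id / id / id:
  [N0 [N0 id] / [N0 [N0 id] / [N0 [N0 id] / [N0 id]]]]
  [N0 [N0 id] / [N0 [N0 [N0 id] / [N0 id]] / [N0 id]]]
  [N0 [N0 [N0 id] / [N0 id]] / [N0 [N0 id] / [N0 id]]]
  [N0 [N0 [N0 id] / [N0 [N0 id] / [N0 id]]] / [N0 id]]
  [N0 [N0 [N0 [N0 id] / [N0 id]] / [N0 id]] / [N0 id]]

5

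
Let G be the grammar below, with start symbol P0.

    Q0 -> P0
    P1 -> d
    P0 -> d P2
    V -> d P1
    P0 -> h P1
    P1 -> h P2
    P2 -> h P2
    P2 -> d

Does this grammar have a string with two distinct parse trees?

Unambiguous

(Q0, V are unreachable from P0, so their rules don't affect L(P0).) The reachable rules are right-linear with at most one rule per (nonterminal, next-terminal) pair. Each input token forces the next rule, so parsing is deterministic.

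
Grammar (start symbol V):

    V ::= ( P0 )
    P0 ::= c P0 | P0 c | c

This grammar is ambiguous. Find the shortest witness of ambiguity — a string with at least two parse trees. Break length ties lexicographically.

length 3: no string has ≥2 trees
length 4: ( c c ) has 2 parse trees

Two derivations of ( c c ):
  V ⇒ ( P0 ) ⇒ ( c P0 ) ⇒ ( c c )
  V ⇒ ( P0 ) ⇒ ( P0 c ) ⇒ ( c c )

( c c )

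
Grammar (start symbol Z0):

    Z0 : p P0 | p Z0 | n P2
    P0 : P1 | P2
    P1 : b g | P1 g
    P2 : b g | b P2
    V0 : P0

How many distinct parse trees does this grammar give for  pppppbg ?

2

Parse trees for pppppbg:
  [Z0 p [Z0 p [Z0 p [Z0 p [Z0 p [P0 [P1 b g]]]]]]]
  [Z0 p [Z0 p [Z0 p [Z0 p [Z0 p [P0 [P2 b g]]]]]]]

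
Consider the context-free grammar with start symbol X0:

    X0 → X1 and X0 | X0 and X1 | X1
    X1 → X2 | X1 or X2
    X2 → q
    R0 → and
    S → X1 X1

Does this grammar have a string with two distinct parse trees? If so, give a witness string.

Ambiguous

Witness: q and q

Derivation 1: X0 ⇒ X1 and X0 ⇒ X2 and X0 ⇒ q and X0 ⇒ q and X1 ⇒ q and X2 ⇒ q and q
Derivation 2: X0 ⇒ X0 and X1 ⇒ X1 and X1 ⇒ X2 and X1 ⇒ q and X1 ⇒ q and X2 ⇒ q and q

Two distinct leftmost derivations for the same string.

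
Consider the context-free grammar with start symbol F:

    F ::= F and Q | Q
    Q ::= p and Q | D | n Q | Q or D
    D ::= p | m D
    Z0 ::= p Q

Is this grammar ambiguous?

Ambiguous

Witness: p and p

Derivation 1: F ⇒ F and Q ⇒ Q and Q ⇒ D and Q ⇒ p and Q ⇒ p and D ⇒ p and p
Derivation 2: F ⇒ Q ⇒ p and Q ⇒ p and D ⇒ p and p

Two distinct leftmost derivations for the same string.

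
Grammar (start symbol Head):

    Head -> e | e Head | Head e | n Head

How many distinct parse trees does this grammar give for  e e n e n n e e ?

Parse trees for e e n e n n e e:
  [Head e [Head e [Head [Head n [Head e [Head n [Head n [Head e]]]]] e]]]
  [Head e [Head e [Head n [Head e [Head [Head n [Head n [Head e]]] e]]]]]
  [Head e [Head e [Head n [Head e [Head n [Head [Head n [Head e]] e]]]]]]
  [Head e [Head e [Head n [Head e [Head n [Head n [Head e [Head e]]]]]]]]
  [Head e [Head e [Head n [Head e [Head n [Head n [Head [Head e] e]]]]]]]
  [Head e [Head e [Head n [Head [Head e [Head n [Head n [Head e]]]] e]]]]
  [Head e [Head [Head e [Head n [Head e [Head n [Head n [Head e]]]]]] e]]
  [Head [Head e [Head e [Head n [Head e [Head n [Head n [Head e]]]]]]] e]

8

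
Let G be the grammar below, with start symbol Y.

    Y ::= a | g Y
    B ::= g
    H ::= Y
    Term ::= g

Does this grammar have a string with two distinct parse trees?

Only Y is reachable from Y; ignoring the rest: Restricted to the reachable nonterminals, every rule has the form A → t or A → t B, and no two rules for the same A share a first terminal. The grammar encodes a DFA — one run per string.

Unambiguous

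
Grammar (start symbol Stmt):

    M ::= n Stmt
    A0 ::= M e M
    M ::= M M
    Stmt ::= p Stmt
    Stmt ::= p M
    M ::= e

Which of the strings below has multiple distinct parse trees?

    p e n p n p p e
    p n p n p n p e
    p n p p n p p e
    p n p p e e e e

p e n p n p p e: 1 tree
p n p n p n p e: 1 tree
p n p p n p p e: 1 tree
p n p p e e e e: 14 trees

p n p p e e e e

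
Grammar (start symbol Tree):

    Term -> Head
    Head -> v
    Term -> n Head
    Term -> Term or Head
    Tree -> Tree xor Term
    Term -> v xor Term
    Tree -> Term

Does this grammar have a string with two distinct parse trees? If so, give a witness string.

Ambiguous

Witness: v xor v

Derivation 1: Tree ⇒ Tree xor Term ⇒ Term xor Term ⇒ Head xor Term ⇒ v xor Term ⇒ v xor Head ⇒ v xor v
Derivation 2: Tree ⇒ Term ⇒ v xor Term ⇒ v xor Head ⇒ v xor v

Two distinct leftmost derivations for the same string.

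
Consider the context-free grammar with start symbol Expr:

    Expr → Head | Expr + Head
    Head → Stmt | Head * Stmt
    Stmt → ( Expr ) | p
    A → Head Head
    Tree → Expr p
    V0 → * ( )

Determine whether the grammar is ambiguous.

Unambiguous

Only Expr, Head, Stmt are reachable from Expr; ignoring the rest: Expr → Expr + Head | Head  ;  Head → Head * Stmt | Stmt  — a left-associative chain with Stmt at the bottom. Each string factors uniquely by precedence.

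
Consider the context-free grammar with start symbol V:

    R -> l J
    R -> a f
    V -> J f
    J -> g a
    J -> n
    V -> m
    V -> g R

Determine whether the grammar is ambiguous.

Ambiguous

Witness: g a f

Derivation 1: V ⇒ J f ⇒ g a f
Derivation 2: V ⇒ g R ⇒ g a f

Two distinct leftmost derivations for the same string.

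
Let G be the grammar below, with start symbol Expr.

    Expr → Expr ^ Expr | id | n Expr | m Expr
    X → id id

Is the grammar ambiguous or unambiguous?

Witness: m id ^ id

Derivation 1: Expr ⇒ Expr ^ Expr ⇒ m Expr ^ Expr ⇒ m id ^ Expr ⇒ m id ^ id
Derivation 2: Expr ⇒ m Expr ⇒ m Expr ^ Expr ⇒ m id ^ Expr ⇒ m id ^ id

Two distinct leftmost derivations for the same string.

Ambiguous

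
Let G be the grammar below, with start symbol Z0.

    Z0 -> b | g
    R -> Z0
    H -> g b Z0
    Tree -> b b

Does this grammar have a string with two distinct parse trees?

Unambiguous

(R, H, Tree are unreachable from Z0, so their rules don't affect L(Z0).) The reachable rules are right-linear with at most one rule per (nonterminal, next-terminal) pair. Each input token forces the next rule, so parsing is deterministic.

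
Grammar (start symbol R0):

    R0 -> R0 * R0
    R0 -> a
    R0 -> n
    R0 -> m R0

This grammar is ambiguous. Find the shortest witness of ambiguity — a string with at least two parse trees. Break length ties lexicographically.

m a * a

length 1: no string has ≥2 trees
length 2: no string has ≥2 trees
length 3: no string has ≥2 trees
length 4: m a * a has 2 parse trees

Two derivations of m a * a:
  R0 ⇒ R0 * R0 ⇒ m R0 * R0 ⇒ m a * R0 ⇒ m a * a
  R0 ⇒ m R0 ⇒ m R0 * R0 ⇒ m a * R0 ⇒ m a * a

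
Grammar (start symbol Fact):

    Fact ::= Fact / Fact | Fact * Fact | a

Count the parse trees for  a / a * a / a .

Parse trees for a / a * a / a:
  [Fact [Fact a] / [Fact [Fact [Fact a] * [Fact a]] / [Fact a]]]
  [Fact [Fact a] / [Fact [Fact a] * [Fact [Fact a] / [Fact a]]]]
  [Fact [Fact [Fact a] / [Fact [Fact a] * [Fact a]]] / [Fact a]]
  [Fact [Fact [Fact [Fact a] / [Fact a]] * [Fact a]] / [Fact a]]
  [Fact [Fact [Fact a] / [Fact a]] * [Fact [Fact a] / [Fact a]]]

5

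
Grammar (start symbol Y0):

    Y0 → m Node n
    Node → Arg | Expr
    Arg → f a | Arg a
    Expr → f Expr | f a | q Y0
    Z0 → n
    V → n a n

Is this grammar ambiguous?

Witness: m f a n

Derivation 1: Y0 ⇒ m Node n ⇒ m Arg n ⇒ m f a n
Derivation 2: Y0 ⇒ m Node n ⇒ m Expr n ⇒ m f a n

Two distinct leftmost derivations for the same string.

Ambiguous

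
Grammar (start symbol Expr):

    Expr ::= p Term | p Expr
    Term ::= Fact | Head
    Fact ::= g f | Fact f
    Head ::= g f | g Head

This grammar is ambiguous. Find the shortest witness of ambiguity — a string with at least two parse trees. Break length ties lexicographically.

p g f

length 3: p g f has 2 parse trees

Two derivations of p g f:
  Expr ⇒ p Term ⇒ p Fact ⇒ p g f
  Expr ⇒ p Term ⇒ p Head ⇒ p g f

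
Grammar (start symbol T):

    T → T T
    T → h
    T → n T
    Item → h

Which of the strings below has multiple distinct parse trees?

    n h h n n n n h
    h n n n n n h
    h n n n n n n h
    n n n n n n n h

n h h n n n n h: 5 trees
h n n n n n h: 1 tree
h n n n n n n h: 1 tree
n n n n n n n h: 1 tree

n h h n n n n h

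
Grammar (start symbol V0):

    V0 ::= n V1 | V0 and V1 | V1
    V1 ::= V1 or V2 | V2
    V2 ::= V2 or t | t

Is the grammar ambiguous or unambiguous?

Ambiguous

Witness: t or t

Derivation 1: V0 ⇒ V1 ⇒ V1 or V2 ⇒ V2 or V2 ⇒ t or V2 ⇒ t or t
Derivation 2: V0 ⇒ V1 ⇒ V2 ⇒ V2 or t ⇒ t or t

Two distinct leftmost derivations for the same string.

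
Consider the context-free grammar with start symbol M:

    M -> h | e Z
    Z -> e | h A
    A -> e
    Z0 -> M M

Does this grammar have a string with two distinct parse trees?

Unambiguous

Only M, Z, A are reachable from M; ignoring the rest: The reachable rules are right-linear with at most one rule per (nonterminal, next-terminal) pair. Each input token forces the next rule, so parsing is deterministic.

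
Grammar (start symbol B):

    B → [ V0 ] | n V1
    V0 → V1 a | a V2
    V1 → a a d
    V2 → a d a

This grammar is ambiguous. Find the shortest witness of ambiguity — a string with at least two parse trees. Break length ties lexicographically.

length 4: no string has ≥2 trees
length 6: [ a a d a ] has 2 parse trees

Two derivations of [ a a d a ]:
  B ⇒ [ V0 ] ⇒ [ V1 a ] ⇒ [ a a d a ]
  B ⇒ [ V0 ] ⇒ [ a V2 ] ⇒ [ a a d a ]

[ a a d a ]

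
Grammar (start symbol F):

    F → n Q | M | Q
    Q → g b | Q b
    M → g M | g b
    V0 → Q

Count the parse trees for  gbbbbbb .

1

Parse trees for gbbbbbb:
  [F [Q [Q [Q [Q [Q [Q g b] b] b] b] b] b]]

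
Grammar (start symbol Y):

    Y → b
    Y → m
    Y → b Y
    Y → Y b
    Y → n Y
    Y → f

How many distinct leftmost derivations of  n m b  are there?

Parse trees for n m b:
  [Y [Y n [Y m]] b]
  [Y n [Y [Y m] b]]

2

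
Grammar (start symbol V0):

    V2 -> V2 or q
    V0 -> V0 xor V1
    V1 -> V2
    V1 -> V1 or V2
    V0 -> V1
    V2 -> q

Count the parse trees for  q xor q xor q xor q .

Parse trees for q xor q xor q xor q:
  [V0 [V0 [V0 [V0 [V1 [V2 q]]] xor [V1 [V2 q]]] xor [V1 [V2 q]]] xor [V1 [V2 q]]]

1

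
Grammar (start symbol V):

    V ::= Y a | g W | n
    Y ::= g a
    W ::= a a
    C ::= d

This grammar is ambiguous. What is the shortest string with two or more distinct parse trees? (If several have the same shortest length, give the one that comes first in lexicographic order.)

length 1: no string has ≥2 trees
length 3: g a a has 2 parse trees

Two derivations of g a a:
  V ⇒ Y a ⇒ g a a
  V ⇒ g W ⇒ g a a

g a a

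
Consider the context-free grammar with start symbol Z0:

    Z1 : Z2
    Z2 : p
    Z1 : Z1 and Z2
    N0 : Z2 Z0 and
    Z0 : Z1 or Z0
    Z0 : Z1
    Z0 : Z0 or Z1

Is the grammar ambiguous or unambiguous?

Witness: p or p

Derivation 1: Z0 ⇒ Z1 or Z0 ⇒ Z2 or Z0 ⇒ p or Z0 ⇒ p or Z1 ⇒ p or Z2 ⇒ p or p
Derivation 2: Z0 ⇒ Z0 or Z1 ⇒ Z1 or Z1 ⇒ Z2 or Z1 ⇒ p or Z1 ⇒ p or Z2 ⇒ p or p

Two distinct leftmost derivations for the same string.

Ambiguous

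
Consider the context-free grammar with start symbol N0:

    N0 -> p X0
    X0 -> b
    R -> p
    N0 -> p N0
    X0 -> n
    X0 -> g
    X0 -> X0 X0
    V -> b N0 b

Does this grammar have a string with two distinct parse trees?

Ambiguous

Witness: p b b b

Derivation 1: N0 ⇒ p X0 ⇒ p X0 X0 ⇒ p b X0 ⇒ p b X0 X0 ⇒ p b b X0 ⇒ p b b b
Derivation 2: N0 ⇒ p X0 ⇒ p X0 X0 ⇒ p X0 X0 X0 ⇒ p b X0 X0 ⇒ p b b X0 ⇒ p b b b

Two distinct leftmost derivations for the same string.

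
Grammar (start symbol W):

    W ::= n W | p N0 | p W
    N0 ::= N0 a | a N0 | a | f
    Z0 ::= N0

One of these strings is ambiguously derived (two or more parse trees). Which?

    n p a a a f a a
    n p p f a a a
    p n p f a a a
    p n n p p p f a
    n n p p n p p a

n p a a a f a a

n p a a a f a a: 10 trees
n p p f a a a: 1 tree
p n p f a a a: 1 tree
p n n p p p f a: 1 tree
n n p p n p p a: 1 tree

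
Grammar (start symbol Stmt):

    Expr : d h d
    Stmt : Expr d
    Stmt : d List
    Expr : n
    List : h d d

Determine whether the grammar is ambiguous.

Witness: d h d d

Derivation 1: Stmt ⇒ Expr d ⇒ d h d d
Derivation 2: Stmt ⇒ d List ⇒ d h d d

Two distinct leftmost derivations for the same string.

Ambiguous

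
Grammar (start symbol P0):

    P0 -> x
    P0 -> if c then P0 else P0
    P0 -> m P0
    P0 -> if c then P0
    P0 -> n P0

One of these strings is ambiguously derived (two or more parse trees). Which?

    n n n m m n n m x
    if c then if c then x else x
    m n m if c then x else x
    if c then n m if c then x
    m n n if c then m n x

if c then if c then x else x

n n n m m n n m x: 1 tree
if c then if c then x else x: 2 trees
m n m if c then x else x: 1 tree
if c then n m if c then x: 1 tree
m n n if c then m n x: 1 tree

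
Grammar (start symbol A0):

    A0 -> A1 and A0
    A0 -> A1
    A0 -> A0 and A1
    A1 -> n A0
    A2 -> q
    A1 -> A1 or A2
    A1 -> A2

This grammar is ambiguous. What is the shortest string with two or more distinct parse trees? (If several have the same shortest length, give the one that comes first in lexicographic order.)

length 1: no string has ≥2 trees
length 2: no string has ≥2 trees
length 3: q and q has 2 parse trees

Two derivations of q and q:
  A0 ⇒ A1 and A0 ⇒ A2 and A0 ⇒ q and A0 ⇒ q and A1 ⇒ q and A2 ⇒ q and q
  A0 ⇒ A0 and A1 ⇒ A1 and A1 ⇒ A2 and A1 ⇒ q and A1 ⇒ q and A2 ⇒ q and q

q and q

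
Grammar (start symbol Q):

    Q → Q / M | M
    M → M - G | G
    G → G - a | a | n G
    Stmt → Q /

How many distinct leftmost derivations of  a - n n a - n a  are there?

Parse trees for a - n n a - n a:
  [Q [M [M [M [G a]] - [G n [G n [G a]]]] - [G n [G a]]]]

1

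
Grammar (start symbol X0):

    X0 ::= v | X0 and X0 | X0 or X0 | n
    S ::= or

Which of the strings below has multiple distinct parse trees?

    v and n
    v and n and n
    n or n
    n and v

v and n: 1 tree
v and n and n: 2 trees
n or n: 1 tree
n and v: 1 tree

v and n and n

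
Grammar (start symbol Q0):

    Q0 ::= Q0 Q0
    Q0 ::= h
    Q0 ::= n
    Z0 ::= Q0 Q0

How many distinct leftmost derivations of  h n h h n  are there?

Parse trees for h n h h n (showing first 6 of 14):
  [Q0 [Q0 h] [Q0 [Q0 n] [Q0 [Q0 h] [Q0 [Q0 h] [Q0 n]]]]]
  [Q0 [Q0 h] [Q0 [Q0 n] [Q0 [Q0 [Q0 h] [Q0 h]] [Q0 n]]]]
  [Q0 [Q0 h] [Q0 [Q0 [Q0 n] [Q0 h]] [Q0 [Q0 h] [Q0 n]]]]
  [Q0 [Q0 h] [Q0 [Q0 [Q0 n] [Q0 [Q0 h] [Q0 h]]] [Q0 n]]]
  [Q0 [Q0 h] [Q0 [Q0 [Q0 [Q0 n] [Q0 h]] [Q0 h]] [Q0 n]]]
  [Q0 [Q0 [Q0 h] [Q0 n]] [Q0 [Q0 h] [Q0 [Q0 h] [Q0 n]]]]

14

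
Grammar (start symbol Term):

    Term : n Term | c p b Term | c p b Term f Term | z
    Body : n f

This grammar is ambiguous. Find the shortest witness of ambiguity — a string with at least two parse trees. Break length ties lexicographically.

c p b c p b z f z

length 1: no string has ≥2 trees
length 2: no string has ≥2 trees
length 3: no string has ≥2 trees
length 4: no string has ≥2 trees
length 5: no string has ≥2 trees
length 6: no string has ≥2 trees
length 7: no string has ≥2 trees
length 8: no string has ≥2 trees
length 9: c p b c p b z f z has 2 parse trees

Two derivations of c p b c p b z f z:
  Term ⇒ c p b Term ⇒ c p b c p b Term f Term ⇒ c p b c p b z f Term ⇒ c p b c p b z f z
  Term ⇒ c p b Term f Term ⇒ c p b c p b Term f Term ⇒ c p b c p b z f Term ⇒ c p b c p b z f z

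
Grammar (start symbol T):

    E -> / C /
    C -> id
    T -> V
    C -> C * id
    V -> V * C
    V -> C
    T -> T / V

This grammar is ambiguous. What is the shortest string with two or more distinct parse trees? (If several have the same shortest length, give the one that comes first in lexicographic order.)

length 1: no string has ≥2 trees
length 3: id * id has 2 parse trees

Two derivations of id * id:
  T ⇒ V ⇒ V * C ⇒ C * C ⇒ id * C ⇒ id * id
  T ⇒ V ⇒ C ⇒ C * id ⇒ id * id

id * id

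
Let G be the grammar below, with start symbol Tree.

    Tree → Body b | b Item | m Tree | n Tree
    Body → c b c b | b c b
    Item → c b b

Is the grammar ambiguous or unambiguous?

Ambiguous

Witness: b c b b

Derivation 1: Tree ⇒ Body b ⇒ b c b b
Derivation 2: Tree ⇒ b Item ⇒ b c b b

Two distinct leftmost derivations for the same string.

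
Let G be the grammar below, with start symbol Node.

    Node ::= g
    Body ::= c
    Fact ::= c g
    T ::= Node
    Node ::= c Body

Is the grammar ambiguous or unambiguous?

Unambiguous

(Fact, T are unreachable from Node, so their rules don't affect L(Node).) The reachable rules are right-linear with at most one rule per (nonterminal, next-terminal) pair. Each input token forces the next rule, so parsing is deterministic.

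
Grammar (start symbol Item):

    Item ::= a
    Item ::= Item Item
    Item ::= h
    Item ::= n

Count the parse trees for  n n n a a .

14

Parse trees for n n n a a (showing first 6 of 14):
  [Item [Item n] [Item [Item n] [Item [Item n] [Item [Item a] [Item a]]]]]
  [Item [Item n] [Item [Item n] [Item [Item [Item n] [Item a]] [Item a]]]]
  [Item [Item n] [Item [Item [Item n] [Item n]] [Item [Item a] [Item a]]]]
  [Item [Item n] [Item [Item [Item n] [Item [Item n] [Item a]]] [Item a]]]
  [Item [Item n] [Item [Item [Item [Item n] [Item n]] [Item a]] [Item a]]]
  [Item [Item [Item n] [Item n]] [Item [Item n] [Item [Item a] [Item a]]]]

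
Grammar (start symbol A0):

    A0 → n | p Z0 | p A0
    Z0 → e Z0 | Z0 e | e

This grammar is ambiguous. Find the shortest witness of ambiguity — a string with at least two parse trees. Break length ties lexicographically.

length 1: no string has ≥2 trees
length 2: no string has ≥2 trees
length 3: p e e has 2 parse trees

Two derivations of p e e:
  A0 ⇒ p Z0 ⇒ p e Z0 ⇒ p e e
  A0 ⇒ p Z0 ⇒ p Z0 e ⇒ p e e

p e e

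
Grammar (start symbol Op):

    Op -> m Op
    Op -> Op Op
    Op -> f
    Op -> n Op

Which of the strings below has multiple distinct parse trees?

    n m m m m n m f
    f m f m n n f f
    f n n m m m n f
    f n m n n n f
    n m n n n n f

n m m m m n m f: 1 tree
f m f m n n f f: 18 trees
f n n m m m n f: 1 tree
f n m n n n f: 1 tree
n m n n n n f: 1 tree

f m f m n n f f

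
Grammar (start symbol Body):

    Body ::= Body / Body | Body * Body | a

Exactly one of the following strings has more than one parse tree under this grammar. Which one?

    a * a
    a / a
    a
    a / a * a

a * a: 1 tree
a / a: 1 tree
a: 1 tree
a / a * a: 2 trees

a / a * a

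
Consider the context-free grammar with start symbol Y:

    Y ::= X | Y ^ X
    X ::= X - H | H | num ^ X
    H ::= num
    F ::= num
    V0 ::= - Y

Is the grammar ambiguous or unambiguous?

Ambiguous

Witness: num ^ num

Derivation 1: Y ⇒ X ⇒ num ^ X ⇒ num ^ H ⇒ num ^ num
Derivation 2: Y ⇒ Y ^ X ⇒ X ^ X ⇒ H ^ X ⇒ num ^ X ⇒ num ^ H ⇒ num ^ num

Two distinct leftmost derivations for the same string.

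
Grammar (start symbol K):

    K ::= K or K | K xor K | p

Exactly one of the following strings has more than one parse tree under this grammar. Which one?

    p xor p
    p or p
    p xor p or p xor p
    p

p xor p or p xor p

p xor p: 1 tree
p or p: 1 tree
p xor p or p xor p: 5 trees
p: 1 tree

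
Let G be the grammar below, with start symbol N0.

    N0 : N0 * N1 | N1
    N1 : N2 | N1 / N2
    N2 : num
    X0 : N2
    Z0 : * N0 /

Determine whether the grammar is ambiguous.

Only N0, N1, N2 are reachable from N0; ignoring the rest: N0 → N0 * N1 | N1  ;  N1 → N1 / N2 | N2  — a left-associative chain with N2 at the bottom. Each string factors uniquely by precedence.

Unambiguous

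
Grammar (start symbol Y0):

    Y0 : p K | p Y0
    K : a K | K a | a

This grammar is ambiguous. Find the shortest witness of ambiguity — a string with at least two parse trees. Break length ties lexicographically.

length 2: no string has ≥2 trees
length 3: p a a has 2 parse trees

Two derivations of p a a:
  Y0 ⇒ p K ⇒ p a K ⇒ p a a
  Y0 ⇒ p K ⇒ p K a ⇒ p a a

p a a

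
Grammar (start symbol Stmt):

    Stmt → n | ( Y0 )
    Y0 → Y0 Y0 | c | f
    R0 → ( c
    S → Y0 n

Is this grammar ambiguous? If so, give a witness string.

Ambiguous

Witness: ( c c c )

Derivation 1: Stmt ⇒ ( Y0 ) ⇒ ( Y0 Y0 ) ⇒ ( Y0 Y0 Y0 ) ⇒ ( c Y0 Y0 ) ⇒ ( c c Y0 ) ⇒ ( c c c )
Derivation 2: Stmt ⇒ ( Y0 ) ⇒ ( Y0 Y0 ) ⇒ ( c Y0 ) ⇒ ( c Y0 Y0 ) ⇒ ( c c Y0 ) ⇒ ( c c c )

Two distinct leftmost derivations for the same string.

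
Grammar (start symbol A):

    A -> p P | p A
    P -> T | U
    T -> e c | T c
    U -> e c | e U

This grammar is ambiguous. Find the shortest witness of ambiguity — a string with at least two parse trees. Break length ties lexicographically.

p e c

length 3: p e c has 2 parse trees

Two derivations of p e c:
  A ⇒ p P ⇒ p T ⇒ p e c
  A ⇒ p P ⇒ p U ⇒ p e c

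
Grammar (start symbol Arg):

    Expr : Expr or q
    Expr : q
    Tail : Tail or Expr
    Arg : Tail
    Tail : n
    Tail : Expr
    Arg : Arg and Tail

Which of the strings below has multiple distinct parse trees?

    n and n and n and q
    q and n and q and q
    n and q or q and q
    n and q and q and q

n and q or q and q

n and n and n and q: 1 tree
q and n and q and q: 1 tree
n and q or q and q: 2 trees
n and q and q and q: 1 tree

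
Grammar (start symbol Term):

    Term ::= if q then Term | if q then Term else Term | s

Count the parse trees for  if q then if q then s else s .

Parse trees for if q then if q then s else s:
  [Term if q then [Term if q then [Term s] else [Term s]]]
  [Term if q then [Term if q then [Term s]] else [Term s]]

2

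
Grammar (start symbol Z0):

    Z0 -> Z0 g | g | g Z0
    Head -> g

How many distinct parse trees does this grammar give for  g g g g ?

8

Parse trees for g g g g:
  [Z0 [Z0 [Z0 [Z0 g] g] g] g]
  [Z0 [Z0 [Z0 g [Z0 g]] g] g]
  [Z0 [Z0 g [Z0 [Z0 g] g]] g]
  [Z0 [Z0 g [Z0 g [Z0 g]]] g]
  [Z0 g [Z0 [Z0 [Z0 g] g] g]]
  [Z0 g [Z0 [Z0 g [Z0 g]] g]]
  [Z0 g [Z0 g [Z0 [Z0 g] g]]]
  [Z0 g [Z0 g [Z0 g [Z0 g]]]]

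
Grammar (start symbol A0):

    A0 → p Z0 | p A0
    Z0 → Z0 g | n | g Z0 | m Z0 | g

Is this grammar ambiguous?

Witness: p g g

Derivation 1: A0 ⇒ p Z0 ⇒ p Z0 g ⇒ p g g
Derivation 2: A0 ⇒ p Z0 ⇒ p g Z0 ⇒ p g g

Two distinct leftmost derivations for the same string.

Ambiguous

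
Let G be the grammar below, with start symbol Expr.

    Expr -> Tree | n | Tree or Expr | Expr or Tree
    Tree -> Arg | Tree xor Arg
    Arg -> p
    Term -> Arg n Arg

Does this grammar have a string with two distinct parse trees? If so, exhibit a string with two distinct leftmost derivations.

Witness: p or p

Derivation 1: Expr ⇒ Tree or Expr ⇒ Arg or Expr ⇒ p or Expr ⇒ p or Tree ⇒ p or Arg ⇒ p or p
Derivation 2: Expr ⇒ Expr or Tree ⇒ Tree or Tree ⇒ Arg or Tree ⇒ p or Tree ⇒ p or Arg ⇒ p or p

Two distinct leftmost derivations for the same string.

Ambiguous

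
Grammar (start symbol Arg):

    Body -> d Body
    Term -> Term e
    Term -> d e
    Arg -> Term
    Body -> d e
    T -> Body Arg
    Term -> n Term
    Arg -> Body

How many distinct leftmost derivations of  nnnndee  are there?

5

Parse trees for nnnndee:
  [Arg [Term [Term n [Term n [Term n [Term n [Term d e]]]]] e]]
  [Arg [Term n [Term [Term n [Term n [Term n [Term d e]]]] e]]]
  [Arg [Term n [Term n [Term [Term n [Term n [Term d e]]] e]]]]
  [Arg [Term n [Term n [Term n [Term [Term n [Term d e]] e]]]]]
  [Arg [Term n [Term n [Term n [Term n [Term [Term d e] e]]]]]]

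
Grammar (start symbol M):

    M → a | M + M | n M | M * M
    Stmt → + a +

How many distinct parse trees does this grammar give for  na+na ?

Parse trees for na+na:
  [M [M n [M a]] + [M n [M a]]]
  [M n [M [M a] + [M n [M a]]]]

2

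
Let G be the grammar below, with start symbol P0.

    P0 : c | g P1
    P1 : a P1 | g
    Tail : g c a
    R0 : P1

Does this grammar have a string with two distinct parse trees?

(Tail, R0 are unreachable from P0, so their rules don't affect L(P0).) The reachable rules are right-linear with at most one rule per (nonterminal, next-terminal) pair. Each input token forces the next rule, so parsing is deterministic.

Unambiguous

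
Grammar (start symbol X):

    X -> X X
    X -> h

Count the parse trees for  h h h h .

Parse trees for h h h h:
  [X [X h] [X [X h] [X [X h] [X h]]]]
  [X [X h] [X [X [X h] [X h]] [X h]]]
  [X [X [X h] [X h]] [X [X h] [X h]]]
  [X [X [X h] [X [X h] [X h]]] [X h]]
  [X [X [X [X h] [X h]] [X h]] [X h]]

5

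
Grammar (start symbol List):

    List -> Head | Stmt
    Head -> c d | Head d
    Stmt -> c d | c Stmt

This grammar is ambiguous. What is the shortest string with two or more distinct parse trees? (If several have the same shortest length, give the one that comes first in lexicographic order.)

length 2: c d has 2 parse trees

Two derivations of c d:
  List ⇒ Head ⇒ c d
  List ⇒ Stmt ⇒ c d

c d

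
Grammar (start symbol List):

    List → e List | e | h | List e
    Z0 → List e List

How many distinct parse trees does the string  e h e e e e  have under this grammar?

Parse trees for e h e e e e:
  [List e [List [List [List [List [List h] e] e] e] e]]
  [List [List e [List [List [List [List h] e] e] e]] e]
  [List [List [List e [List [List [List h] e] e]] e] e]
  [List [List [List [List e [List [List h] e]] e] e] e]
  [List [List [List [List [List e [List h]] e] e] e] e]

5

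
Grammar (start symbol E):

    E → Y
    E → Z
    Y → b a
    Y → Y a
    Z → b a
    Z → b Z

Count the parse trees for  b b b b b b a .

Parse trees for b b b b b b a:
  [E [Z b [Z b [Z b [Z b [Z b [Z b a]]]]]]]

1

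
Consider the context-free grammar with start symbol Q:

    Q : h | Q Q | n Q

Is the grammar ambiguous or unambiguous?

Ambiguous

Witness: h h h

Derivation 1: Q ⇒ Q Q ⇒ h Q ⇒ h Q Q ⇒ h h Q ⇒ h h h
Derivation 2: Q ⇒ Q Q ⇒ Q Q Q ⇒ h Q Q ⇒ h h Q ⇒ h h h

Two distinct leftmost derivations for the same string.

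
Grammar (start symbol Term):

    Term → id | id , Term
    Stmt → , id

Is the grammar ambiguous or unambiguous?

(Stmt is unreachable from Term, so its rules don't affect L(Term).) Right-recursive list with a separator: after each atom, whether the separator follows determines the rule. One parse per string.

Unambiguous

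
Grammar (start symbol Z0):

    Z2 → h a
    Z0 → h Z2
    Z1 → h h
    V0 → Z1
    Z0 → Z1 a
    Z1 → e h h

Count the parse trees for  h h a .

Parse trees for h h a:
  [Z0 h [Z2 h a]]
  [Z0 [Z1 h h] a]

2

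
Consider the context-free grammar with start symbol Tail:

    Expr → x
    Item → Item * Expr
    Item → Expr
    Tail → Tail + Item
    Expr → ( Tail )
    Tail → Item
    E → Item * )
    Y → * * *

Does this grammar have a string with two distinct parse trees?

Unambiguous

(Y, E are unreachable from Tail, so their rules don't affect L(Tail).) This is a standard precedence ladder (Tail over Item over Expr), with each level left-recursive on its own operator ('+' at Tail, '*' at Item). That structure is LR(1), hence unambiguous.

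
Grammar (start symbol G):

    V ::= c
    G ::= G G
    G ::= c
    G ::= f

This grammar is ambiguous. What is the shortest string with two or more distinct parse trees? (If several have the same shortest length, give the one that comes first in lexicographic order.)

length 1: no string has ≥2 trees
length 2: no string has ≥2 trees
length 3: c c c has 2 parse trees

Two derivations of c c c:
  G ⇒ G G ⇒ G G G ⇒ c G G ⇒ c c G ⇒ c c c
  G ⇒ G G ⇒ c G ⇒ c G G ⇒ c c G ⇒ c c c

c c c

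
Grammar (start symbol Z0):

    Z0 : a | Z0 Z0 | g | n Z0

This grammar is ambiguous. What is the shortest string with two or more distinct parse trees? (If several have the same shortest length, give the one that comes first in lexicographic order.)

a a a

length 1: no string has ≥2 trees
length 2: no string has ≥2 trees
length 3: a a a has 2 parse trees

Two derivations of a a a:
  Z0 ⇒ Z0 Z0 ⇒ a Z0 ⇒ a Z0 Z0 ⇒ a a Z0 ⇒ a a a
  Z0 ⇒ Z0 Z0 ⇒ Z0 Z0 Z0 ⇒ a Z0 Z0 ⇒ a a Z0 ⇒ a a a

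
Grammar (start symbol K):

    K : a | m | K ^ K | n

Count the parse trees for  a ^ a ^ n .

2

Parse trees for a ^ a ^ n:
  [K [K a] ^ [K [K a] ^ [K n]]]
  [K [K [K a] ^ [K a]] ^ [K n]]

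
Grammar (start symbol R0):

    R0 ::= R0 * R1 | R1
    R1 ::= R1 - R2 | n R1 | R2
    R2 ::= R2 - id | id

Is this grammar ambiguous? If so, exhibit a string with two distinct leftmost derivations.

Ambiguous

Witness: id - id

Derivation 1: R0 ⇒ R1 ⇒ R1 - R2 ⇒ R2 - R2 ⇒ id - R2 ⇒ id - id
Derivation 2: R0 ⇒ R1 ⇒ R2 ⇒ R2 - id ⇒ id - id

Two distinct leftmost derivations for the same string.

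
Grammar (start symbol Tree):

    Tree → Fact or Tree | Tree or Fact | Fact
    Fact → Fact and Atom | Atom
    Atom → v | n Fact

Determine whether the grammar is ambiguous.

Witness: v or v

Derivation 1: Tree ⇒ Fact or Tree ⇒ Atom or Tree ⇒ v or Tree ⇒ v or Fact ⇒ v or Atom ⇒ v or v
Derivation 2: Tree ⇒ Tree or Fact ⇒ Fact or Fact ⇒ Atom or Fact ⇒ v or Fact ⇒ v or Atom ⇒ v or v

Two distinct leftmost derivations for the same string.

Ambiguous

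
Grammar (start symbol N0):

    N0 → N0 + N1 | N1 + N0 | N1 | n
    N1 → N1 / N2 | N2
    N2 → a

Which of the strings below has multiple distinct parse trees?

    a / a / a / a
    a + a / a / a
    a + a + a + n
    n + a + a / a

a + a / a / a

a / a / a / a: 1 tree
a + a / a / a: 2 trees
a + a + a + n: 1 tree
n + a + a / a: 1 tree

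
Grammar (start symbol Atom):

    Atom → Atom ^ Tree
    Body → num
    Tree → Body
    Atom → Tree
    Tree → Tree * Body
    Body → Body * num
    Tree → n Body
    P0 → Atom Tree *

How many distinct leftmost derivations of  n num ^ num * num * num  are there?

Parse trees for n num ^ num * num * num:
  [Atom [Atom [Tree n [Body num]]] ^ [Tree [Body [Body [Body num] * num] * num]]]
  [Atom [Atom [Tree n [Body num]]] ^ [Tree [Tree [Body num]] * [Body [Body num] * num]]]
  [Atom [Atom [Tree n [Body num]]] ^ [Tree [Tree [Body [Body num] * num]] * [Body num]]]
  [Atom [Atom [Tree n [Body num]]] ^ [Tree [Tree [Tree [Body num]] * [Body num]] * [Body num]]]

4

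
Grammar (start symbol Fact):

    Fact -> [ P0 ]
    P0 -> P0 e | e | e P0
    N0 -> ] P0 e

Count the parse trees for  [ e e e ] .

4

Parse trees for [ e e e ]:
  [Fact [ [P0 [P0 [P0 e] e] e] ]]
  [Fact [ [P0 [P0 e [P0 e]] e] ]]
  [Fact [ [P0 e [P0 [P0 e] e]] ]]
  [Fact [ [P0 e [P0 e [P0 e]]] ]]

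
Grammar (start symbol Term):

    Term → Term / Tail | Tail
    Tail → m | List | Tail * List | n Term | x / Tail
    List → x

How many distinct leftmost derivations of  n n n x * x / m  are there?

10

Parse trees for n n n x * x / m (showing first 6 of 10):
  [Term [Term [Tail [Tail n [Term [Tail n [Term [Tail n [Term [Tail [List x]]]]]]]] * [List x]]] / [Tail m]]
  [Term [Term [Tail n [Term [Tail [Tail n [Term [Tail n [Term [Tail [List x]]]]]] * [List x]]]]] / [Tail m]]
  [Term [Term [Tail n [Term [Tail n [Term [Tail [Tail n [Term [Tail [List x]]]] * [List x]]]]]]] / [Tail m]]
  [Term [Term [Tail n [Term [Tail n [Term [Tail n [Term [Tail [Tail [List x]] * [List x]]]]]]]]] / [Tail m]]
  [Term [Tail n [Term [Term [Tail [Tail n [Term [Tail n [Term [Tail [List x]]]]]] * [List x]]] / [Tail m]]]]
  [Term [Tail n [Term [Term [Tail n [Term [Tail [Tail n [Term [Tail [List x]]]] * [List x]]]]] / [Tail m]]]]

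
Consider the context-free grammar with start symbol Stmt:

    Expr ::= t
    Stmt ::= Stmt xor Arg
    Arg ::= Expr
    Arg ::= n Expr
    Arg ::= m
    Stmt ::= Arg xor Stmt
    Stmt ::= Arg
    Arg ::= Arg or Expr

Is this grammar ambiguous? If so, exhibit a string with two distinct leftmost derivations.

Witness: m xor m

Derivation 1: Stmt ⇒ Stmt xor Arg ⇒ Arg xor Arg ⇒ m xor Arg ⇒ m xor m
Derivation 2: Stmt ⇒ Arg xor Stmt ⇒ m xor Stmt ⇒ m xor Arg ⇒ m xor m

Two distinct leftmost derivations for the same string.

Ambiguous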